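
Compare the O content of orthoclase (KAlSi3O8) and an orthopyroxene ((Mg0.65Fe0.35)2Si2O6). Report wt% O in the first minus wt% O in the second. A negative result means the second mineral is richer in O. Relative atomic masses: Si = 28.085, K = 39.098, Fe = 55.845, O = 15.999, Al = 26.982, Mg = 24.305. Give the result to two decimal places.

2.91 percentage points

O in KAlSi3O8: molar mass 278.327 g/mol; 8×15.999 = 127.992 g → 45.99 wt%.
O in (Mg0.65Fe0.35)2Si2O6: molar mass 222.852 g/mol; 6×15.999 = 95.994 g → 43.08 wt%.
Difference = 45.99 − 43.08 = 2.91 percentage points.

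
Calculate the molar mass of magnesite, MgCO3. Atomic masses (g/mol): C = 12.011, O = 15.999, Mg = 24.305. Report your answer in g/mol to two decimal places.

84.31 g/mol

M = 1·24.305 + 1·12.011 + 3·15.999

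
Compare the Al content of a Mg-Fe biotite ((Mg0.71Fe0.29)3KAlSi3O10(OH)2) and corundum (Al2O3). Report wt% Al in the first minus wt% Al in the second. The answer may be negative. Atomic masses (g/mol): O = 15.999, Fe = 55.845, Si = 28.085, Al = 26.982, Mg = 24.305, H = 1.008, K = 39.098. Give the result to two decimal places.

-46.86 percentage points

M((Mg0.71Fe0.29)3KAlSi3O10(OH)2) = 444.694 g/mol, so wt% Al = 26.982/444.694 × 100 = 6.07%.
M(Al2O3) = 101.961 g/mol, so wt% Al = 53.964/101.961 × 100 = 52.93%.
6.07 − 52.93 = -46.86 pp.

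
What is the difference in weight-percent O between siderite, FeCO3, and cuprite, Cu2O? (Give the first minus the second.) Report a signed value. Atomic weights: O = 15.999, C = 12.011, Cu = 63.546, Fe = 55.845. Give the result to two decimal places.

30.25 percentage points

First mineral: 47.997 g O in 115.853 g formula = 41.43 wt% O.
Second mineral: 15.999 g O in 143.091 g formula = 11.18 wt% O.
41.43% − 11.18% gives a difference of 30.25 percentage points.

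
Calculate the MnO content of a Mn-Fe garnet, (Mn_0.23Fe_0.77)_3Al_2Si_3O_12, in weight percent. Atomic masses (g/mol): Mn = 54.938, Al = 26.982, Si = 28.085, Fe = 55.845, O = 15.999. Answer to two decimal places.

9.85 wt%

Formula mass = 497.116 g/mol.
0.69 Mn → 0.6900 mol MnO per formula unit; M(MnO) = 70.937, so MnO mass = 48.947 g.
48.947/497.116 × 100 = 9.85 wt%.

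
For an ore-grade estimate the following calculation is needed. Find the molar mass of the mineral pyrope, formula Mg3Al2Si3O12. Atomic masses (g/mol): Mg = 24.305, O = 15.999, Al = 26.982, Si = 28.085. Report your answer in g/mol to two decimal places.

403.12 g/mol

The formula mass is the sum 3·24.305 + 2·26.982 + 3·28.085 + 12·15.999.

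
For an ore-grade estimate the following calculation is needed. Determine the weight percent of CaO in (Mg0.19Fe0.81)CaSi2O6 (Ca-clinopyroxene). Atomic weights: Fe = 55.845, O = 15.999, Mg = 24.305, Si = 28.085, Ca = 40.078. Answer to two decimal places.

23.16 wt%

Molar mass of (Mg0.19Fe0.81)CaSi2O6 = 0.19·24.305 + 0.81·55.845 + 1·40.078 + 2·28.085 + 6·15.999 = 242.094 g/mol.
Each formula unit contains 1 Ca, equivalent to 1/1 = 1.0000 mol CaO.
M(CaO) = 1×40.078 + 1×15.999 = 56.077 g/mol.
Mass of CaO per formula unit = 1.0000 × 56.077 = 56.077 g.
CaO wt% = 56.077 / 242.094 × 100 = 23.16%.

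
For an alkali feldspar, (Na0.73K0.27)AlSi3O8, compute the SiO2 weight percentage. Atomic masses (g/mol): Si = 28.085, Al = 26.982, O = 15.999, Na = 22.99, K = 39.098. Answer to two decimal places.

M((Na0.73K0.27)AlSi3O8) = 266.568 g/mol; M(SiO2) = 60.083 g/mol.
Moles SiO2 per formula unit = 3 Si ÷ 1 = 3.0000.
SiO2 fraction = (3.0000 × 60.083) / 266.568 = 180.249/266.568 = 0.6762.

67.62 wt%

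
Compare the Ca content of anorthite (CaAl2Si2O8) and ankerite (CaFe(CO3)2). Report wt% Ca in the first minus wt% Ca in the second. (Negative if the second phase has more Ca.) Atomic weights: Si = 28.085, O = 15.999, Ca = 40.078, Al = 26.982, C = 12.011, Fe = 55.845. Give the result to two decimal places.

M(CaAl2Si2O8) = 278.204 g/mol, so wt% Ca = 40.078/278.204 × 100 = 14.41%.
M(CaFe(CO3)2) = 215.939 g/mol, so wt% Ca = 40.078/215.939 × 100 = 18.56%.
14.41 − 18.56 = -4.15 pp.

-4.15 percentage points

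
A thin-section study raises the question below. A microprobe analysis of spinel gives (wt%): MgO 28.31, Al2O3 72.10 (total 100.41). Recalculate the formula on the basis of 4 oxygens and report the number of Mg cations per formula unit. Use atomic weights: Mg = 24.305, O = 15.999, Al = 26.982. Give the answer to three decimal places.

MgO (M=40.304): mol = 0.70241; Mg = 0.70241, O = 0.70241.
Al2O3 (M=101.961): mol = 0.70713; Al = 1.41426, O = 2.12139.
ΣO = 2.82380; factor = 4/ΣO = 1.41653.
Mg apfu = 0.70241 × 1.41653 = 0.995.

0.995 Mg apfu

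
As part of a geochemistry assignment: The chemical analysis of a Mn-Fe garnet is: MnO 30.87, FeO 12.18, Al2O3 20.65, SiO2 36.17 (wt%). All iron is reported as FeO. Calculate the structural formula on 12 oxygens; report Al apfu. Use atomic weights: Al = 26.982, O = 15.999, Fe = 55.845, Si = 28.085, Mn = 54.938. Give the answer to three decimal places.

2.012 Al apfu

30.87 wt% MnO ÷ 70.937 g/mol = 0.43517 mol, giving 0.43517 Mn and 0.43517 O.
12.18 wt% FeO ÷ 71.844 g/mol = 0.16953 mol, giving 0.16953 Fe and 0.16953 O.
20.65 wt% Al2O3 ÷ 101.961 g/mol = 0.20253 mol, giving 0.40506 Al and 0.60759 O.
36.17 wt% SiO2 ÷ 60.083 g/mol = 0.60200 mol, giving 0.60200 Si and 1.20400 O.
Oxygen sums to 2.41629; scaling by 12/2.41629 = 4.96629 puts the formula on 12 O.
Al: 0.40506 × 4.96629 = 2.012 atoms per formula unit.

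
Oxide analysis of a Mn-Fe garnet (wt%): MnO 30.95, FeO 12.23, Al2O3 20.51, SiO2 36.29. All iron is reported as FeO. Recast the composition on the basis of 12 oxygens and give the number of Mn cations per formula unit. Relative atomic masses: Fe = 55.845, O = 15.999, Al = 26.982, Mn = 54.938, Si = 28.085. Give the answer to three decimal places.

MnO: 30.95/70.937 = 0.43630 mol → 0.43630 mol Mn, 0.43630 mol O.
FeO: 12.23/71.844 = 0.17023 mol → 0.17023 mol Fe, 0.17023 mol O.
Al2O3: 20.51/101.961 = 0.20116 mol → 0.40232 mol Al, 0.60348 mol O.
SiO2: 36.29/60.083 = 0.60400 mol → 0.60400 mol Si, 1.20800 mol O.
Total oxygen = 2.41801 mol. Normalization factor = 12/2.41801 = 4.96276.
Mn per 12 O = 0.43630 × 4.96276 = 2.165.

2.165 Mn apfu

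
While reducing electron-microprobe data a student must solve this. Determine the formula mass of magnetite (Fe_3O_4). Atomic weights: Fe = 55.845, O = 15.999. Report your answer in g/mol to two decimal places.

231.53 g/mol

Fe: 3 × 55.845 = 167.5350
O: 4 × 15.999 = 63.9960
Summing the contributions gives the formula mass.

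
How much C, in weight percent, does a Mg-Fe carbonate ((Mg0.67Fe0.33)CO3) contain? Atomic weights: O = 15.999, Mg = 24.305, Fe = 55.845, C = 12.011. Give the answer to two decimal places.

12.68 weight percent

Formula mass = 0.67×24.305 + 0.33×55.845 + 1×12.011 + 3×15.999 = 94.721 g/mol, of which 12.011 g is C.
So C makes up 12.011/94.721 = 0.1268 of the mass, i.e. 12.68%.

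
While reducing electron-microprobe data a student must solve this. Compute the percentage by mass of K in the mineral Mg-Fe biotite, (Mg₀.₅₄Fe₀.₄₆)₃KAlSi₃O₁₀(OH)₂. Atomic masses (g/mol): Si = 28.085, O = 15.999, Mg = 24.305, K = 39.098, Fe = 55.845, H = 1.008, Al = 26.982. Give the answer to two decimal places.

M((Mg₀.₅₄Fe₀.₄₆)₃KAlSi₃O₁₀(OH)₂) = 460.779 g/mol.
K contributes 1 × 39.098 = 39.098 g per mole.
39.098/460.779 = 0.0849 → 8.49%.

8.49 weight percent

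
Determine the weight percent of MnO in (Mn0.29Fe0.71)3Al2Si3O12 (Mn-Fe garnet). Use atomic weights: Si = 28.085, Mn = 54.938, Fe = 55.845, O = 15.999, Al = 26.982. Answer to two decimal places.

12.42 wt%

Formula mass = 496.953 g/mol.
0.87 Mn → 0.8700 mol MnO per formula unit; M(MnO) = 70.937, so MnO mass = 61.715 g.
61.715/496.953 × 100 = 12.42 wt%.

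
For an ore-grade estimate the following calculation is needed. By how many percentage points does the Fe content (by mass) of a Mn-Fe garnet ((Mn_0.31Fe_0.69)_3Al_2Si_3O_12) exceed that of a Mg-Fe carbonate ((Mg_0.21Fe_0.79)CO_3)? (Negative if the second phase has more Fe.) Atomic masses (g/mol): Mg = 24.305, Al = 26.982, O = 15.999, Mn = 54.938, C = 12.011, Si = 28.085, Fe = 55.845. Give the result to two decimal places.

-17.13 percentage points

First mineral: 115.599 g Fe in 496.898 g formula = 23.26 wt% Fe.
Second mineral: 44.118 g Fe in 109.230 g formula = 40.39 wt% Fe.
23.26% − 40.39% gives a difference of -17.13 percentage points.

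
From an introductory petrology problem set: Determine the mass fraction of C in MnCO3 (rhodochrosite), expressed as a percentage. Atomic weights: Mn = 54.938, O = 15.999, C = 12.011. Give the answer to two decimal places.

10.45 weight percent

Formula mass = 1×54.938 + 1×12.011 + 3×15.999 = 114.946 g/mol, of which 12.011 g is C.
So C makes up 12.011/114.946 = 0.1045 of the mass, i.e. 10.45%.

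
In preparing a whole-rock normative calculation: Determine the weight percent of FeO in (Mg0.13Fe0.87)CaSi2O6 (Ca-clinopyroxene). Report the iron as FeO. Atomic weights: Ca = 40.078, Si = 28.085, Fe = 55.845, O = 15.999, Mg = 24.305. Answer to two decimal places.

25.62 wt%

Molar mass of (Mg0.13Fe0.87)CaSi2O6 = 0.13×24.305 + 0.87×55.845 + 1×40.078 + 2×28.085 + 6×15.999 = 243.987 g/mol.
Each formula unit contains 0.87 Fe, equivalent to 0.87/1 = 0.8700 mol FeO.
M(FeO) = 1×55.845 + 1×15.999 = 71.844 g/mol.
Mass of FeO per formula unit = 0.8700 × 71.844 = 62.504 g.
FeO wt% = 62.504 / 243.987 × 100 = 25.62%.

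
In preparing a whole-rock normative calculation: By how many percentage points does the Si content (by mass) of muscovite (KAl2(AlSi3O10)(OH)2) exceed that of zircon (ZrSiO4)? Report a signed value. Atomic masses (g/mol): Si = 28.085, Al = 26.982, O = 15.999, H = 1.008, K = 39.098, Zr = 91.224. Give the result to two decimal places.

Si in KAl2(AlSi3O10)(OH)2: molar mass 398.303 g/mol; 3×28.085 = 84.255 g → 21.15 wt%.
Si in ZrSiO4: molar mass 183.305 g/mol; 1×28.085 = 28.085 g → 15.32 wt%.
Difference = 21.15 − 15.32 = 5.83 percentage points.

5.83 percentage points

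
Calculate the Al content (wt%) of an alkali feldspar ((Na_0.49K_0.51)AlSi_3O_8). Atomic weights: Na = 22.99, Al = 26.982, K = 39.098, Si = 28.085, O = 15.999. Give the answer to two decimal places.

Molar mass of (Na_0.49K_0.51)AlSi_3O_8: 0.49*22.99 + 0.51*39.098 + 1*26.982 + 3*28.085 + 8*15.999 = 270.434 g/mol.
Mass of Al per formula unit: 1 × 26.982 = 26.982 g.
Weight fraction Al = 26.982 / 270.434 = 0.0998.

9.98 wt%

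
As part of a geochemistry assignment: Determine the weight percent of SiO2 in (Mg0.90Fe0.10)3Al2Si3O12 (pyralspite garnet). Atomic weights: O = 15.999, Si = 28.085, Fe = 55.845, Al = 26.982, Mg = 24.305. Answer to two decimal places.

43.69 wt%

Molar mass of (Mg0.90Fe0.10)3Al2Si3O12 = 2.70×24.305 + 0.30×55.845 + 2×26.982 + 3×28.085 + 12×15.999 = 412.584 g/mol.
Each formula unit contains 3 Si, equivalent to 3/1 = 3.0000 mol SiO2.
M(SiO2) = 1×28.085 + 2×15.999 = 60.083 g/mol.
Mass of SiO2 per formula unit = 3.0000 × 60.083 = 180.249 g.
SiO2 wt% = 180.249 / 412.584 × 100 = 43.69%.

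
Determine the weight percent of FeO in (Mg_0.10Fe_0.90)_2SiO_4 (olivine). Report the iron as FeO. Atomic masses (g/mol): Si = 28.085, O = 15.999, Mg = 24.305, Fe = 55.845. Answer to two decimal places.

65.49 wt%

Molar mass of (Mg_0.10Fe_0.90)_2SiO_4 = 0.20*24.305 + 1.80*55.845 + 1*28.085 + 4*15.999 = 197.463 g/mol.
Each formula unit contains 1.80 Fe, equivalent to 1.80/1 = 1.8000 mol FeO.
M(FeO) = 1×55.845 + 1×15.999 = 71.844 g/mol.
Mass of FeO per formula unit = 1.8000 × 71.844 = 129.319 g.
FeO wt% = 129.319 / 197.463 × 100 = 65.49%.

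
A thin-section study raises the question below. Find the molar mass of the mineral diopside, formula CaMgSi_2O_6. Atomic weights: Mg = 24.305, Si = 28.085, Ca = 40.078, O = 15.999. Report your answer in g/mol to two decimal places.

216.55 g/mol

M = 1×40.078 + 1×24.305 + 2×28.085 + 6×15.999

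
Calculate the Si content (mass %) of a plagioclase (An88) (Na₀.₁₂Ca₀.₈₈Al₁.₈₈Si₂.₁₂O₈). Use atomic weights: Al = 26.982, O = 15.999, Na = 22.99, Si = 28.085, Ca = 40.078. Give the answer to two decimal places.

Formula mass = 0.12·22.99 + 0.88·40.078 + 1.88·26.982 + 2.12·28.085 + 8·15.999 = 276.286 g/mol, of which 59.540 g is Si.
So Si makes up 59.540/276.286 = 0.2155 of the mass, i.e. 21.55%.

21.55 mass %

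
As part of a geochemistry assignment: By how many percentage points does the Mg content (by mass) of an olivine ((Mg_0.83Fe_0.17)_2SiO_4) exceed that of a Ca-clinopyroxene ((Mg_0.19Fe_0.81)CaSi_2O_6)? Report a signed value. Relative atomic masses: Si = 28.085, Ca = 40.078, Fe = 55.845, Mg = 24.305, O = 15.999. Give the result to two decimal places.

First mineral: 40.346 g Mg in 151.415 g formula = 26.65 wt% Mg.
Second mineral: 4.618 g Mg in 242.094 g formula = 1.91 wt% Mg.
26.65% − 1.91% gives a difference of 24.74 percentage points.

24.74 percentage points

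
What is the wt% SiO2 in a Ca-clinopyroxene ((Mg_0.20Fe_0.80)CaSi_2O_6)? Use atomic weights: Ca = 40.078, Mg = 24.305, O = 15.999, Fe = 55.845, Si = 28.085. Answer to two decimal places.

49.70 wt%

Molar mass of (Mg_0.20Fe_0.80)CaSi_2O_6 = 0.20×24.305 + 0.80×55.845 + 1×40.078 + 2×28.085 + 6×15.999 = 241.779 g/mol.
Each formula unit contains 2 Si, equivalent to 2/1 = 2.0000 mol SiO2.
M(SiO2) = 1×28.085 + 2×15.999 = 60.083 g/mol.
Mass of SiO2 per formula unit = 2.0000 × 60.083 = 120.166 g.
SiO2 wt% = 120.166 / 241.779 × 100 = 49.70%.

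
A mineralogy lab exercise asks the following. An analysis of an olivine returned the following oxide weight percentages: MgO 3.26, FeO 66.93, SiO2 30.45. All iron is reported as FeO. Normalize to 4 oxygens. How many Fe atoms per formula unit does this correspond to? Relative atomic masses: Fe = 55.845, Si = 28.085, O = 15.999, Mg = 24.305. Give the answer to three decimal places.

1.839 Fe apfu

MgO (M=40.304): mol = 0.08089; Mg = 0.08089, O = 0.08089.
FeO (M=71.844): mol = 0.93160; Fe = 0.93160, O = 0.93160.
SiO2 (M=60.083): mol = 0.50680; Si = 0.50680, O = 1.01360.
ΣO = 2.02609; factor = 4/ΣO = 1.97425.
Fe apfu = 0.93160 × 1.97425 = 1.839.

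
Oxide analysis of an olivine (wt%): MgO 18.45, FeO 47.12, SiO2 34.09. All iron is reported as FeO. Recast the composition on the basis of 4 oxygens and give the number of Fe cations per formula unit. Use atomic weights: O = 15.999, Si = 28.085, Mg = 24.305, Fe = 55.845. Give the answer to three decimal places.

1.167 Fe apfu

MgO: 18.45/40.304 = 0.45777 mol → 0.45777 mol Mg, 0.45777 mol O.
FeO: 47.12/71.844 = 0.65587 mol → 0.65587 mol Fe, 0.65587 mol O.
SiO2: 34.09/60.083 = 0.56738 mol → 0.56738 mol Si, 1.13476 mol O.
Total oxygen = 2.24840 mol. Normalization factor = 4/2.24840 = 1.77904.
Fe per 4 O = 0.65587 × 1.77904 = 1.167.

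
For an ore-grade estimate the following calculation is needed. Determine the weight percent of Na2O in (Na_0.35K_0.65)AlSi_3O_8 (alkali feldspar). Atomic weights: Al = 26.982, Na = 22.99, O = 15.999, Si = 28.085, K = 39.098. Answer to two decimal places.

Molar mass of (Na_0.35K_0.65)AlSi_3O_8 = 0.35·22.99 + 0.65·39.098 + 1·26.982 + 3·28.085 + 8·15.999 = 272.689 g/mol.
Each formula unit contains 0.35 Na, equivalent to 0.35/2 = 0.1750 mol Na2O.
M(Na2O) = 2×22.99 + 1×15.999 = 61.979 g/mol.
Mass of Na2O per formula unit = 0.1750 × 61.979 = 10.846 g.
Na2O wt% = 10.846 / 272.689 × 100 = 3.98%.

3.98 wt%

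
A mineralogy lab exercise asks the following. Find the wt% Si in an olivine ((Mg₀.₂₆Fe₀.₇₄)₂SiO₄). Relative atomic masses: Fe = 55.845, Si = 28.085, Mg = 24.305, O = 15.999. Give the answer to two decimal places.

Formula mass = 0.52·24.305 + 1.48·55.845 + 1·28.085 + 4·15.999 = 187.370 g/mol, of which 28.085 g is Si.
So Si makes up 28.085/187.370 = 0.1499 of the mass, i.e. 14.99%.

14.99 weight percent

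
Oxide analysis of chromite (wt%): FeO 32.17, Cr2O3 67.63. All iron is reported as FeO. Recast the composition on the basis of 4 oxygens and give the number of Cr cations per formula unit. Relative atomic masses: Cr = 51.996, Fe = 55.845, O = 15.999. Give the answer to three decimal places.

32.17 wt% FeO ÷ 71.844 g/mol = 0.44778 mol, giving 0.44778 Fe and 0.44778 O.
67.63 wt% Cr2O3 ÷ 151.989 g/mol = 0.44497 mol, giving 0.88994 Cr and 1.33491 O.
Oxygen sums to 1.78269; scaling by 4/1.78269 = 2.24380 puts the formula on 4 O.
Cr: 0.88994 × 2.24380 = 1.997 atoms per formula unit.

1.997 Cr apfu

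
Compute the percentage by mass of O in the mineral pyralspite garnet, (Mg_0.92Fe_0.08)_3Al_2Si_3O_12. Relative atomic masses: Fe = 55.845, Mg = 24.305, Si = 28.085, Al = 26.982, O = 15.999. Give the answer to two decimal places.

46.75 weight percent

Formula mass = 2.76*24.305 + 0.24*55.845 + 2*26.982 + 3*28.085 + 12*15.999 = 410.692 g/mol, of which 191.988 g is O.
So O makes up 191.988/410.692 = 0.4675 of the mass, i.e. 46.75%.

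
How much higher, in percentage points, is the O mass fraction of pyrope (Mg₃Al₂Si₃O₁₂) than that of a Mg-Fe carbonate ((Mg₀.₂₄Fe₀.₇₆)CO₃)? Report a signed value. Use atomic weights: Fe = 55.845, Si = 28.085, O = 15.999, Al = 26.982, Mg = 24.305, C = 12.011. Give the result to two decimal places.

M(Mg₃Al₂Si₃O₁₂) = 403.122 g/mol, so wt% O = 191.988/403.122 × 100 = 47.63%.
M((Mg₀.₂₄Fe₀.₇₆)CO₃) = 108.283 g/mol, so wt% O = 47.997/108.283 × 100 = 44.33%.
47.63 − 44.33 = 3.30 pp.

3.30 percentage points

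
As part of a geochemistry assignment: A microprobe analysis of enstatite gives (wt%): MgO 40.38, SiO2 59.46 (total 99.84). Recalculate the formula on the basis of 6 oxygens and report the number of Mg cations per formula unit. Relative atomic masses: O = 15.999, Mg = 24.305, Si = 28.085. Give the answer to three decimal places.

2.016 Mg apfu

40.38 wt% MgO ÷ 40.304 g/mol = 1.00189 mol, giving 1.00189 Mg and 1.00189 O.
59.46 wt% SiO2 ÷ 60.083 g/mol = 0.98963 mol, giving 0.98963 Si and 1.97926 O.
Oxygen sums to 2.98115; scaling by 6/2.98115 = 2.01265 puts the formula on 6 O.
Mg: 1.00189 × 2.01265 = 2.016 atoms per formula unit.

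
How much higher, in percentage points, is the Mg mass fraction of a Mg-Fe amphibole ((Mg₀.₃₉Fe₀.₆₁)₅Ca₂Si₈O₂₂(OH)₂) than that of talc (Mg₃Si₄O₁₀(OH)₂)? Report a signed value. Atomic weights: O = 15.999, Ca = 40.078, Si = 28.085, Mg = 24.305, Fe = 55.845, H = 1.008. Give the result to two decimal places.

-14.01 percentage points

Mg in (Mg₀.₃₉Fe₀.₆₁)₅Ca₂Si₈O₂₂(OH)₂: molar mass 908.550 g/mol; 1.95×24.305 = 47.395 g → 5.22 wt%.
Mg in Mg₃Si₄O₁₀(OH)₂: molar mass 379.259 g/mol; 3×24.305 = 72.915 g → 19.23 wt%.
Difference = 5.22 − 19.23 = -14.01 percentage points.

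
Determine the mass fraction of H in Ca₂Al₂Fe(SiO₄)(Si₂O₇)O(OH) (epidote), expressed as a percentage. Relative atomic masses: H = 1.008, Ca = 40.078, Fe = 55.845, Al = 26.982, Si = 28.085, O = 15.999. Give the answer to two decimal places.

M(Ca₂Al₂Fe(SiO₄)(Si₂O₇)O(OH)) = 483.215 g/mol.
H contributes 1 × 1.008 = 1.008 g per mole.
1.008/483.215 = 0.0021 → 0.21%.

0.21 mass %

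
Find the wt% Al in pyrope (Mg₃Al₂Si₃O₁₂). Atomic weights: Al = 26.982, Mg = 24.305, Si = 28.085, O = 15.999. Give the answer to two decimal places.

Molar mass of Mg₃Al₂Si₃O₁₂: 3·24.305 + 2·26.982 + 3·28.085 + 12·15.999 = 403.122 g/mol.
Mass of Al per formula unit: 2 × 26.982 = 53.964 g.
Weight fraction Al = 53.964 / 403.122 = 0.1339.

13.39 wt%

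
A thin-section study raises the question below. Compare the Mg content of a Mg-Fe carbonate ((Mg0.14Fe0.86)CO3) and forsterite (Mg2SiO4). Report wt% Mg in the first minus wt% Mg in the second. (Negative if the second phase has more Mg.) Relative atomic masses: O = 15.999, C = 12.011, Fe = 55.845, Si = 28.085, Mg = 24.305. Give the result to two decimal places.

First mineral: 3.403 g Mg in 111.437 g formula = 3.05 wt% Mg.
Second mineral: 48.610 g Mg in 140.691 g formula = 34.55 wt% Mg.
3.05% − 34.55% gives a difference of -31.50 percentage points.

-31.50 percentage points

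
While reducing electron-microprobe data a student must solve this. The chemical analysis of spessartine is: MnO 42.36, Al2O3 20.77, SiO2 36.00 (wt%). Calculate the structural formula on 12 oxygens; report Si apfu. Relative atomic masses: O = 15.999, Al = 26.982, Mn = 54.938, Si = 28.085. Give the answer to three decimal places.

MnO: 42.36/70.937 = 0.59715 mol → 0.59715 mol Mn, 0.59715 mol O.
Al2O3: 20.77/101.961 = 0.20371 mol → 0.40742 mol Al, 0.61113 mol O.
SiO2: 36.00/60.083 = 0.59917 mol → 0.59917 mol Si, 1.19834 mol O.
Total oxygen = 2.40662 mol. Normalization factor = 12/2.40662 = 4.98625.
Si per 12 O = 0.59917 × 4.98625 = 2.988.

2.988 Si apfu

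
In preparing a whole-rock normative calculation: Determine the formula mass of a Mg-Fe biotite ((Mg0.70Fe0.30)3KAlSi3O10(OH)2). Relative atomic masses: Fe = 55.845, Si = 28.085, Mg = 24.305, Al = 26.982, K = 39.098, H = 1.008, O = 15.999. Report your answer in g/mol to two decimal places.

Mg: 2.10 × 24.305 = 51.0405
Fe: 0.90 × 55.845 = 50.2605
K: 1 × 39.098 = 39.0980
Al: 1 × 26.982 = 26.9820
Si: 3 × 28.085 = 84.2550
O: 12 × 15.999 = 191.9880
H: 2 × 1.008 = 2.0160
Summing the contributions gives the formula mass.

445.64 g/mol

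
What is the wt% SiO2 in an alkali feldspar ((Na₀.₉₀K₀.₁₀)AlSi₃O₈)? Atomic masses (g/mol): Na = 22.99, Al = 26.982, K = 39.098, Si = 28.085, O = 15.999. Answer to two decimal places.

68.32 wt%

Molar mass of (Na₀.₉₀K₀.₁₀)AlSi₃O₈ = 0.90×22.99 + 0.10×39.098 + 1×26.982 + 3×28.085 + 8×15.999 = 263.830 g/mol.
Each formula unit contains 3 Si, equivalent to 3/1 = 3.0000 mol SiO2.
M(SiO2) = 1×28.085 + 2×15.999 = 60.083 g/mol.
Mass of SiO2 per formula unit = 3.0000 × 60.083 = 180.249 g.
SiO2 wt% = 180.249 / 263.830 × 100 = 68.32%.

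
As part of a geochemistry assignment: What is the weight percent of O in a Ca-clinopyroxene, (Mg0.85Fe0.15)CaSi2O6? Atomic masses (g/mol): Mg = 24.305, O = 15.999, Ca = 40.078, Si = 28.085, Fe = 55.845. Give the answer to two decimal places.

43.38 wt%

Formula mass = 0.85×24.305 + 0.15×55.845 + 1×40.078 + 2×28.085 + 6×15.999 = 221.278 g/mol, of which 95.994 g is O.
So O makes up 95.994/221.278 = 0.4338 of the mass, i.e. 43.38%.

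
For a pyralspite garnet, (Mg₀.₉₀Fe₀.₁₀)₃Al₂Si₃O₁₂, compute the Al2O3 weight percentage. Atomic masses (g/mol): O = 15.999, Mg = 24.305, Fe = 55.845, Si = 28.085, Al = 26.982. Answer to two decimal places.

24.71 wt%

Formula mass = 412.584 g/mol.
2 Al → 1.0000 mol Al2O3 per formula unit; M(Al2O3) = 101.961, so Al2O3 mass = 101.961 g.
101.961/412.584 × 100 = 24.71 wt%.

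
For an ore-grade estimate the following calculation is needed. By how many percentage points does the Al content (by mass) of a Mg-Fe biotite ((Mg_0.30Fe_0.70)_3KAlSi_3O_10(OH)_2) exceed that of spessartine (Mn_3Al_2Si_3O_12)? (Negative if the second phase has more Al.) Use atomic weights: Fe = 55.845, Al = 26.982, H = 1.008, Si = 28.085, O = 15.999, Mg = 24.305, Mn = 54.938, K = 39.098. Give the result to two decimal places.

-5.32 percentage points

M((Mg_0.30Fe_0.70)_3KAlSi_3O_10(OH)_2) = 483.488 g/mol, so wt% Al = 26.982/483.488 × 100 = 5.58%.
M(Mn_3Al_2Si_3O_12) = 495.021 g/mol, so wt% Al = 53.964/495.021 × 100 = 10.90%.
5.58 − 10.90 = -5.32 pp.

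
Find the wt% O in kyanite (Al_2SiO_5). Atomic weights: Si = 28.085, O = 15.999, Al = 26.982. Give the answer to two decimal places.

49.37 wt%

M(Al_2SiO_5) = 162.044 g/mol.
O contributes 5 × 15.999 = 79.995 g per mole.
79.995/162.044 = 0.4937 → 49.37%.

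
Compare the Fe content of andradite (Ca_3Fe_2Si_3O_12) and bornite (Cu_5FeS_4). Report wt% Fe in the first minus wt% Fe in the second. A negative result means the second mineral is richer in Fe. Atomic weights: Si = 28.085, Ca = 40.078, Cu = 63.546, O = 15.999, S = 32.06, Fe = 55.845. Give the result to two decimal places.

Fe in Ca_3Fe_2Si_3O_12: molar mass 508.167 g/mol; 2×55.845 = 111.690 g → 21.98 wt%.
Fe in Cu_5FeS_4: molar mass 501.815 g/mol; 1×55.845 = 55.845 g → 11.13 wt%.
Difference = 21.98 − 11.13 = 10.85 percentage points.

10.85 percentage points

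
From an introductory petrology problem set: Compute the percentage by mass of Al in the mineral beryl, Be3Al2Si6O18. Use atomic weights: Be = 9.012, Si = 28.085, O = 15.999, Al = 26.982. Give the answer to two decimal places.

10.04 mass %

Molar mass of Be3Al2Si6O18: 3×9.012 + 2×26.982 + 6×28.085 + 18×15.999 = 537.492 g/mol.
Mass of Al per formula unit: 2 × 26.982 = 53.964 g.
Weight fraction Al = 53.964 / 537.492 = 0.1004.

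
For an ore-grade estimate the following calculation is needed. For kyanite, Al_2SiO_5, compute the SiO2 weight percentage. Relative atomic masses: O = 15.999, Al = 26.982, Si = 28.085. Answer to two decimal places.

37.08 wt%

Molar mass of Al_2SiO_5 = 2×26.982 + 1×28.085 + 5×15.999 = 162.044 g/mol.
Each formula unit contains 1 Si, equivalent to 1/1 = 1.0000 mol SiO2.
M(SiO2) = 1×28.085 + 2×15.999 = 60.083 g/mol.
Mass of SiO2 per formula unit = 1.0000 × 60.083 = 60.083 g.
SiO2 wt% = 60.083 / 162.044 × 100 = 37.08%.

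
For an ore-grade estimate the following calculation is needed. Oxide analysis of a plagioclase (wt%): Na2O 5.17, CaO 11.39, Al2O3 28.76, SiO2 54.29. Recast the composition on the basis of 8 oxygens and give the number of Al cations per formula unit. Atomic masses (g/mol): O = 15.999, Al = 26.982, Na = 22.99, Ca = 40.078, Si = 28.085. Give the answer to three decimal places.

Na2O (M=61.979): mol = 0.08342; Na = 0.16684, O = 0.08342.
CaO (M=56.077): mol = 0.20311; Ca = 0.20311, O = 0.20311.
Al2O3 (M=101.961): mol = 0.28207; Al = 0.56414, O = 0.84621.
SiO2 (M=60.083): mol = 0.90358; Si = 0.90358, O = 1.80716.
ΣO = 2.93990; factor = 8/ΣO = 2.72118.
Al apfu = 0.56414 × 2.72118 = 1.535.

1.535 Al apfu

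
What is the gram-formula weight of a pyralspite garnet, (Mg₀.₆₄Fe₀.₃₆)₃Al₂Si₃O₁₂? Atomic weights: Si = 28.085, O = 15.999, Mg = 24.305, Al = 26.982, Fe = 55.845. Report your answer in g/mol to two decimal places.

The formula mass is the sum 1.92·24.305 + 1.08·55.845 + 2·26.982 + 3·28.085 + 12·15.999.

437.19 g/mol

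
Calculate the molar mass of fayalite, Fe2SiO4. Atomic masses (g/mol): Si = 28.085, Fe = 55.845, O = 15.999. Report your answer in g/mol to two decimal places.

The formula mass is the sum 2·55.845 + 1·28.085 + 4·15.999.

203.77 g/mol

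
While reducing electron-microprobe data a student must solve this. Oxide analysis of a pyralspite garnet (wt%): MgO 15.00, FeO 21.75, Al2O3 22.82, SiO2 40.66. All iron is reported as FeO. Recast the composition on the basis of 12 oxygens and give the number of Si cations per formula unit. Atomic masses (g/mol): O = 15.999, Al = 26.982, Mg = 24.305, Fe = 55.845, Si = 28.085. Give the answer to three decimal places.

3.008 Si apfu

MgO (M=40.304): mol = 0.37217; Mg = 0.37217, O = 0.37217.
FeO (M=71.844): mol = 0.30274; Fe = 0.30274, O = 0.30274.
Al2O3 (M=101.961): mol = 0.22381; Al = 0.44762, O = 0.67143.
SiO2 (M=60.083): mol = 0.67673; Si = 0.67673, O = 1.35346.
ΣO = 2.69980; factor = 12/ΣO = 4.44477.
Si apfu = 0.67673 × 4.44477 = 3.008.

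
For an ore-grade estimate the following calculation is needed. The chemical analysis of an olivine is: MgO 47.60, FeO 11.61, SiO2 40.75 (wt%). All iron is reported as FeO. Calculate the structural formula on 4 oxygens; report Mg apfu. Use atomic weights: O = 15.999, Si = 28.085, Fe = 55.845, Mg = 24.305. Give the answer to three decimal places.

MgO (M=40.304): mol = 1.18102; Mg = 1.18102, O = 1.18102.
FeO (M=71.844): mol = 0.16160; Fe = 0.16160, O = 0.16160.
SiO2 (M=60.083): mol = 0.67823; Si = 0.67823, O = 1.35646.
ΣO = 2.69908; factor = 4/ΣO = 1.48199.
Mg apfu = 1.18102 × 1.48199 = 1.750.

1.750 Mg apfu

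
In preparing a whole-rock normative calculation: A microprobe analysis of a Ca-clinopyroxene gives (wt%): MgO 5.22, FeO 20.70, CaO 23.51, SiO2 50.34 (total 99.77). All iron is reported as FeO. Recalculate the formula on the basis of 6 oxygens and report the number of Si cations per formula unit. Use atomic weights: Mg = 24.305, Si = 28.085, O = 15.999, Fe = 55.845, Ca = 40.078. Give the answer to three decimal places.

MgO: 5.22/40.304 = 0.12952 mol → 0.12952 mol Mg, 0.12952 mol O.
FeO: 20.70/71.844 = 0.28812 mol → 0.28812 mol Fe, 0.28812 mol O.
CaO: 23.51/56.077 = 0.41924 mol → 0.41924 mol Ca, 0.41924 mol O.
SiO2: 50.34/60.083 = 0.83784 mol → 0.83784 mol Si, 1.67568 mol O.
Total oxygen = 2.51256 mol. Normalization factor = 6/2.51256 = 2.38800.
Si per 6 O = 0.83784 × 2.38800 = 2.001.

2.001 Si apfu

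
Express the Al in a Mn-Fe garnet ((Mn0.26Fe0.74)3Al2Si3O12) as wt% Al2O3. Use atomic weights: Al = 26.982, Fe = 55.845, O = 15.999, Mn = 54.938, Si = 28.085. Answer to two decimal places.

20.51 wt%

M((Mn0.26Fe0.74)3Al2Si3O12) = 497.035 g/mol; M(Al2O3) = 101.961 g/mol.
Moles Al2O3 per formula unit = 2 Al ÷ 2 = 1.0000.
Al2O3 fraction = (1.0000 × 101.961) / 497.035 = 101.961/497.035 = 0.2051.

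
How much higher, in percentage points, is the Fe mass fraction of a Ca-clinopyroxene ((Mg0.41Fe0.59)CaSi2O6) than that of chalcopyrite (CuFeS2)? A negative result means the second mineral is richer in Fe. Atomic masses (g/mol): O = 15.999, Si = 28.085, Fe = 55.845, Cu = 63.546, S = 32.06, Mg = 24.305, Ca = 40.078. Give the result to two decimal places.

First mineral: 32.949 g Fe in 235.156 g formula = 14.01 wt% Fe.
Second mineral: 55.845 g Fe in 183.511 g formula = 30.43 wt% Fe.
14.01% − 30.43% gives a difference of -16.42 percentage points.

-16.42 percentage points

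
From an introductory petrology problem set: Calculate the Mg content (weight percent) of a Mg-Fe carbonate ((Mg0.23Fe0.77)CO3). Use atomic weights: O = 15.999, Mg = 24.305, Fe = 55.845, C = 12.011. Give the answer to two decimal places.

Formula mass = 0.23*24.305 + 0.77*55.845 + 1*12.011 + 3*15.999 = 108.599 g/mol, of which 5.590 g is Mg.
So Mg makes up 5.590/108.599 = 0.0515 of the mass, i.e. 5.15%.

5.15 weight percent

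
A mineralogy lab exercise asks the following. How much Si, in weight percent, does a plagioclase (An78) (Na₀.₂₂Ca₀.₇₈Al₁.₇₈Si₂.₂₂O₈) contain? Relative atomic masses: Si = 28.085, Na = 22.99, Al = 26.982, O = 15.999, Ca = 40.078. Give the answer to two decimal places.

22.70 weight percent

Formula mass = 0.22×22.99 + 0.78×40.078 + 1.78×26.982 + 2.22×28.085 + 8×15.999 = 274.687 g/mol, of which 62.349 g is Si.
So Si makes up 62.349/274.687 = 0.2270 of the mass, i.e. 22.70%.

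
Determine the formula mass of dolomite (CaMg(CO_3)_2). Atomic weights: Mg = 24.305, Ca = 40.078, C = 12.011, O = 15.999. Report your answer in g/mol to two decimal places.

184.40 g/mol

Ca: 1 × 40.078 = 40.0780
Mg: 1 × 24.305 = 24.3050
C: 2 × 12.011 = 24.0220
O: 6 × 15.999 = 95.9940
Summing the contributions gives the formula mass.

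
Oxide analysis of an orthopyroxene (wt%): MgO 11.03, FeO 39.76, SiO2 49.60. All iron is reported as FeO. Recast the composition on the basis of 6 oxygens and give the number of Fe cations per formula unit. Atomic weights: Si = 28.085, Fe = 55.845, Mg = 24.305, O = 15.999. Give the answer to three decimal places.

MgO (M=40.304): mol = 0.27367; Mg = 0.27367, O = 0.27367.
FeO (M=71.844): mol = 0.55342; Fe = 0.55342, O = 0.55342.
SiO2 (M=60.083): mol = 0.82552; Si = 0.82552, O = 1.65104.
ΣO = 2.47813; factor = 6/ΣO = 2.42118.
Fe apfu = 0.55342 × 2.42118 = 1.340.

1.340 Fe apfu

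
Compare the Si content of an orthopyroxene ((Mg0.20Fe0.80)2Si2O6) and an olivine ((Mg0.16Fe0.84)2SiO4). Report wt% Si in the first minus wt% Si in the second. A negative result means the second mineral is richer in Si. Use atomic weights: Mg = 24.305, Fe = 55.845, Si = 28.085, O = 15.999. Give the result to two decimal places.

Si in (Mg0.20Fe0.80)2Si2O6: molar mass 251.238 g/mol; 2×28.085 = 56.170 g → 22.36 wt%.
Si in (Mg0.16Fe0.84)2SiO4: molar mass 193.678 g/mol; 1×28.085 = 28.085 g → 14.50 wt%.
Difference = 22.36 − 14.50 = 7.86 percentage points.

7.86 percentage points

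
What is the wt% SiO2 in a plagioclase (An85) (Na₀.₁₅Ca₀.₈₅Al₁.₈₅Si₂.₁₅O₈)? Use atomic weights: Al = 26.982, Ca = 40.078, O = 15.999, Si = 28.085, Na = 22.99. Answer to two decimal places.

46.84 wt%

Formula mass = 275.806 g/mol.
2.15 Si → 2.1500 mol SiO2 per formula unit; M(SiO2) = 60.083, so SiO2 mass = 129.178 g.
129.178/275.806 × 100 = 46.84 wt%.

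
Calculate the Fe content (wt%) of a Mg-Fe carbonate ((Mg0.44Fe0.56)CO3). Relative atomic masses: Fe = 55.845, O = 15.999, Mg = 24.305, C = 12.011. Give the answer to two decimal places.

Molar mass of (Mg0.44Fe0.56)CO3: 0.44·24.305 + 0.56·55.845 + 1·12.011 + 3·15.999 = 101.975 g/mol.
Mass of Fe per formula unit: 0.56 × 55.845 = 31.273 g.
Weight fraction Fe = 31.273 / 101.975 = 0.3067.

30.67 wt%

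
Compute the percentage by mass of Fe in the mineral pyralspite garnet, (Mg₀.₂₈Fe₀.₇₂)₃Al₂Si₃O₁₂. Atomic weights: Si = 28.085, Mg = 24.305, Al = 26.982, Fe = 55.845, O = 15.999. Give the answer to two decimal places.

25.60 weight percent

Formula mass = 0.84×24.305 + 2.16×55.845 + 2×26.982 + 3×28.085 + 12×15.999 = 471.248 g/mol, of which 120.625 g is Fe.
So Fe makes up 120.625/471.248 = 0.2560 of the mass, i.e. 25.60%.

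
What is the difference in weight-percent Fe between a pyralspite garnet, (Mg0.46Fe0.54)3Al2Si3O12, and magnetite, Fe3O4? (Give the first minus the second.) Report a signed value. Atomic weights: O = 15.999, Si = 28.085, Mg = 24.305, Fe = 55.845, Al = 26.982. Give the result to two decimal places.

First mineral: 90.469 g Fe in 454.217 g formula = 19.92 wt% Fe.
Second mineral: 167.535 g Fe in 231.531 g formula = 72.36 wt% Fe.
19.92% − 72.36% gives a difference of -52.44 percentage points.

-52.44 percentage points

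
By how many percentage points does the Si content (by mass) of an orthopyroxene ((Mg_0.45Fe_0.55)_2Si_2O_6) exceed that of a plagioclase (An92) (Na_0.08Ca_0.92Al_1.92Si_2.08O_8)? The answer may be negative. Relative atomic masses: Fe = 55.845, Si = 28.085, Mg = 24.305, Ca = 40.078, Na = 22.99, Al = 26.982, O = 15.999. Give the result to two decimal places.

2.76 percentage points

M((Mg_0.45Fe_0.55)_2Si_2O_6) = 235.468 g/mol, so wt% Si = 56.170/235.468 × 100 = 23.85%.
M(Na_0.08Ca_0.92Al_1.92Si_2.08O_8) = 276.925 g/mol, so wt% Si = 58.417/276.925 × 100 = 21.09%.
23.85 − 21.09 = 2.76 pp.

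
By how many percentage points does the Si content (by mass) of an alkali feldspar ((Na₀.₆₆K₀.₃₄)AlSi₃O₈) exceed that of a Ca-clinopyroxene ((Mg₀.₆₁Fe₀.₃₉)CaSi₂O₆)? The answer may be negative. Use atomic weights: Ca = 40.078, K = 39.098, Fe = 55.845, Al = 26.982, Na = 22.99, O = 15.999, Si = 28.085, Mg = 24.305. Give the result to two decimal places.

Si in (Na₀.₆₆K₀.₃₄)AlSi₃O₈: molar mass 267.696 g/mol; 3×28.085 = 84.255 g → 31.47 wt%.
Si in (Mg₀.₆₁Fe₀.₃₉)CaSi₂O₆: molar mass 228.848 g/mol; 2×28.085 = 56.170 g → 24.54 wt%.
Difference = 31.47 − 24.54 = 6.93 percentage points.

6.93 percentage points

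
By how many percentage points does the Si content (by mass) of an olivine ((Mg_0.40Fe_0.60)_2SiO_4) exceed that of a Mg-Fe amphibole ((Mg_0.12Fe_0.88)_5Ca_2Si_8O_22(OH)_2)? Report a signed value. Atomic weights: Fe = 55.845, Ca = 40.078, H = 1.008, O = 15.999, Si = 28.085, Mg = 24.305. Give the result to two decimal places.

First mineral: 28.085 g Si in 178.539 g formula = 15.73 wt% Si.
Second mineral: 224.680 g Si in 951.129 g formula = 23.62 wt% Si.
15.73% − 23.62% gives a difference of -7.89 percentage points.

-7.89 percentage points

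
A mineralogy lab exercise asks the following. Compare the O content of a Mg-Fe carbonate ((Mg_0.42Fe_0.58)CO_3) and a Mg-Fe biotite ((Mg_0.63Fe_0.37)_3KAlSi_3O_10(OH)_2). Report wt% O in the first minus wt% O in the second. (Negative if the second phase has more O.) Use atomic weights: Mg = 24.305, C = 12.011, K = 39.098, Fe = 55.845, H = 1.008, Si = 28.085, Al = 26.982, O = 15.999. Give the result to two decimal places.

M((Mg_0.42Fe_0.58)CO_3) = 102.606 g/mol, so wt% O = 47.997/102.606 × 100 = 46.78%.
M((Mg_0.63Fe_0.37)_3KAlSi_3O_10(OH)_2) = 452.263 g/mol, so wt% O = 191.988/452.263 × 100 = 42.45%.
46.78 − 42.45 = 4.33 pp.

4.33 percentage points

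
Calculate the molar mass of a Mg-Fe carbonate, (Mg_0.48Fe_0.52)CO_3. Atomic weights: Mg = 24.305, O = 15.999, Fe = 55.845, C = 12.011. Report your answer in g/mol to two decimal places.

Mg: 0.48 × 24.305 = 11.6664
Fe: 0.52 × 55.845 = 29.0394
C: 1 × 12.011 = 12.0110
O: 3 × 15.999 = 47.9970
Summing the contributions gives the formula mass.

100.71 g/mol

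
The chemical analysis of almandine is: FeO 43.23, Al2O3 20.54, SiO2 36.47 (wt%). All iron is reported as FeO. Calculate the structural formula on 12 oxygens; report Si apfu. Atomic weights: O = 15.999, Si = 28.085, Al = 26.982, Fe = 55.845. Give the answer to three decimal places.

3.010 Si apfu

FeO (M=71.844): mol = 0.60172; Fe = 0.60172, O = 0.60172.
Al2O3 (M=101.961): mol = 0.20145; Al = 0.40290, O = 0.60435.
SiO2 (M=60.083): mol = 0.60699; Si = 0.60699, O = 1.21398.
ΣO = 2.42005; factor = 12/ΣO = 4.95858.
Si apfu = 0.60699 × 4.95858 = 3.010.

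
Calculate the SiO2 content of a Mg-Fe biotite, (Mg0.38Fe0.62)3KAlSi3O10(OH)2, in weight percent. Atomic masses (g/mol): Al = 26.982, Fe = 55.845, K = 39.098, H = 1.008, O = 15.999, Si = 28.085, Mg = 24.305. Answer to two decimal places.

Molar mass of (Mg0.38Fe0.62)3KAlSi3O10(OH)2 = 1.14×24.305 + 1.86×55.845 + 1×39.098 + 1×26.982 + 3×28.085 + 12×15.999 + 2×1.008 = 475.918 g/mol.
Each formula unit contains 3 Si, equivalent to 3/1 = 3.0000 mol SiO2.
M(SiO2) = 1×28.085 + 2×15.999 = 60.083 g/mol.
Mass of SiO2 per formula unit = 3.0000 × 60.083 = 180.249 g.
SiO2 wt% = 180.249 / 475.918 × 100 = 37.87%.

37.87 wt%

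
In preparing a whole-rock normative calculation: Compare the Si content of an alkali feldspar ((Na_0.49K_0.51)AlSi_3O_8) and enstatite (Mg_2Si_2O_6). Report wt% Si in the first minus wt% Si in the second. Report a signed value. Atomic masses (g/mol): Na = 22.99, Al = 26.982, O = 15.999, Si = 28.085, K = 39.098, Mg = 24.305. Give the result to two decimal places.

Si in (Na_0.49K_0.51)AlSi_3O_8: molar mass 270.434 g/mol; 3×28.085 = 84.255 g → 31.16 wt%.
Si in Mg_2Si_2O_6: molar mass 200.774 g/mol; 2×28.085 = 56.170 g → 27.98 wt%.
Difference = 31.16 − 27.98 = 3.18 percentage points.

3.18 percentage points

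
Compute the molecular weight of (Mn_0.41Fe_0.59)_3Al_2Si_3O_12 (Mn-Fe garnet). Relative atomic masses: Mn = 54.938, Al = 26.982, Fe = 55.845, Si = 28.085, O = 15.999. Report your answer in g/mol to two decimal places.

The formula mass is the sum 1.23(54.938) + 1.77(55.845) + 2(26.982) + 3(28.085) + 12(15.999).

496.63 g/mol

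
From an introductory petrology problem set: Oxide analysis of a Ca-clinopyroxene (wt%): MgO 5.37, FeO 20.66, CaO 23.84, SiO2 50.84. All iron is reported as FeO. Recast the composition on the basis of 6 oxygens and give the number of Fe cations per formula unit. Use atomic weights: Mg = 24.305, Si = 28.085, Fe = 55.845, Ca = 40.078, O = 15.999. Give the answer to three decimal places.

MgO: 5.37/40.304 = 0.13324 mol → 0.13324 mol Mg, 0.13324 mol O.
FeO: 20.66/71.844 = 0.28757 mol → 0.28757 mol Fe, 0.28757 mol O.
CaO: 23.84/56.077 = 0.42513 mol → 0.42513 mol Ca, 0.42513 mol O.
SiO2: 50.84/60.083 = 0.84616 mol → 0.84616 mol Si, 1.69232 mol O.
Total oxygen = 2.53826 mol. Normalization factor = 6/2.53826 = 2.36382.
Fe per 6 O = 0.28757 × 2.36382 = 0.680.

0.680 Fe apfu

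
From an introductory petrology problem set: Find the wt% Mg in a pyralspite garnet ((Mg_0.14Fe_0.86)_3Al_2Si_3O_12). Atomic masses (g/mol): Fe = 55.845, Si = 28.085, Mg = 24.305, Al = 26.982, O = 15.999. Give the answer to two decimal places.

2.11 mass %

Formula mass = 0.42×24.305 + 2.58×55.845 + 2×26.982 + 3×28.085 + 12×15.999 = 484.495 g/mol, of which 10.208 g is Mg.
So Mg makes up 10.208/484.495 = 0.0211 of the mass, i.e. 2.11%.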